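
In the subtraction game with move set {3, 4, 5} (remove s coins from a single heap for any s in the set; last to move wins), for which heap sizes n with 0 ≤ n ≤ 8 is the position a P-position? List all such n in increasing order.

0, 1, 2, 8

Build the Grundy sequence with g(k) = mex{g(k−s) : s ∈ {3, 4, 5}, s ≤ k}:
k:     0  1  2  3  4  5  6  7  8
g(k):  0  0  0  1  1  1  2  2  0
The P-positions (g = 0) in 0..8 are 0, 1, 2, 8.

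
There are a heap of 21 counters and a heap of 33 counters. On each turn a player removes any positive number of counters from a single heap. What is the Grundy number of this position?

52

Compute the nim-sum pairwise:
21 ⊕ 33 = 52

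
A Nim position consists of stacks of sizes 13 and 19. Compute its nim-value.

30

Write each in binary and XOR column by column:
  01101  (13)
  10011  (19)
  -----
  11110  (30)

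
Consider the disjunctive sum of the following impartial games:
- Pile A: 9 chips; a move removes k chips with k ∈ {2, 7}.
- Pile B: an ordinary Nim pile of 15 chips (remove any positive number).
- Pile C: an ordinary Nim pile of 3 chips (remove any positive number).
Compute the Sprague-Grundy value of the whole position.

12

For pile A, compute g(0), g(1), … with moves {2, 7}:
k:     0  1  2  3  4  5  6  7  8  9
g(k):  0  0  1  1  0  0  1  1  2  0
So g(9) = 0.
Pile B is a plain Nim pile of size 15, so its Grundy value is 15.
Pile C is a plain Nim pile of size 3, so its Grundy value is 3.
The value of a disjunctive sum is the nim-sum of the parts.
Combined value = 0 XOR 15 XOR 3 = 12.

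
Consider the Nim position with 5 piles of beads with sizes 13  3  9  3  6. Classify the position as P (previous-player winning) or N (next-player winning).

N-position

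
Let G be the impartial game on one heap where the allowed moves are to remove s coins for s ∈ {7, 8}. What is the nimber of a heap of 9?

Grundy values for subtraction set {7, 8}:
k:     0  1  2  3  4  5  6  7  8  9
g(k):  0  0  0  0  0  0  0  1  1  1
So g(9) = 1.

1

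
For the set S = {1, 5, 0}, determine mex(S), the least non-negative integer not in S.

The values 0, 1 are all present; 2 is the first non-negative integer missing from the set.

2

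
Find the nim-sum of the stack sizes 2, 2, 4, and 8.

In binary:
  0010  (2)
  0010  (2)
  0100  (4)
  1000  (8)
  ----
  1100  (12)

12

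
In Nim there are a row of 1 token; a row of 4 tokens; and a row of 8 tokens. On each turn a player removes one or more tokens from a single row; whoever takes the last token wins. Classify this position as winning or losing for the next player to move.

Write each in binary and XOR column by column:
  0001  (1)
  0100  (4)
  1000  (8)
  ----
  1101  (13)
The nim-sum is 13 ≠ 0, so this is an N-position: the player to move can win.

Winning position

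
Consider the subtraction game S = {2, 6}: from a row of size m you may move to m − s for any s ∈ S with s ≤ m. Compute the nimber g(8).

Build the Grundy sequence with g(k) = mex{g(k−s) : s ∈ {2, 6}, s ≤ k}:
g(0) = mex{} = 0
g(1) = mex{} = 0
g(2) = mex{0} = 1
g(3) = mex{0} = 1
g(4) = mex{1} = 0
g(5) = mex{1} = 0
g(6) = mex{0} = 1
g(7) = mex{0} = 1
g(8) = mex{1} = 0
So g(8) = 0.

0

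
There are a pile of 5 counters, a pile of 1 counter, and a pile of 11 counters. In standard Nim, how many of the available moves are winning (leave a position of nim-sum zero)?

1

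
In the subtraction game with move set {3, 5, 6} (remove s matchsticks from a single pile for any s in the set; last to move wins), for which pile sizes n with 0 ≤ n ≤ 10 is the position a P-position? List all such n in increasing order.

0, 1, 2, 9, 10

Compute g(0), g(1), … for moves {3, 5, 6}:
g(0) = mex{} = 0
g(1) = mex{} = 0
g(2) = mex{} = 0
g(3) = mex{0} = 1
g(4) = mex{0} = 1
g(5) = mex{0} = 1
g(6) = mex{0,1} = 2
g(7) = mex{0,1} = 2
g(8) = mex{0,1} = 2
g(9) = mex{1,2} = 0
g(10) = mex{1,2} = 0
The P-positions (g = 0) in 0..10 are 0, 1, 2, 9, 10.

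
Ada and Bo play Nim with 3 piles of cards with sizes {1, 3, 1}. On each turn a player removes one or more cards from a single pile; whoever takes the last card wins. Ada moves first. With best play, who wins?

Compute the nim-sum pairwise:
1 XOR 3 = 2
2 XOR 1 = 3
The nim-sum is 3 ≠ 0, so this is an N-position: the player to move can win; Ada has a winning move.

Ada wins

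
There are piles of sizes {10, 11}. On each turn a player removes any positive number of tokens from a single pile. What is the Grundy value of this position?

Nim-sum: 10 XOR 11 = 1.

1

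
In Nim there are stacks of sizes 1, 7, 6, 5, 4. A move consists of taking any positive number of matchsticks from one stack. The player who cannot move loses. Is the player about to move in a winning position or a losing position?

Winning position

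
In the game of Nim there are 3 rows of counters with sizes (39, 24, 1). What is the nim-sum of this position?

Nim-sum: 39 ⊕ 24 ⊕ 1 = 62.

62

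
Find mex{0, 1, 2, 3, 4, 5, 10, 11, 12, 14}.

The values 0, 1, 2, 3, 4, 5 are all present; 6 is the first non-negative integer missing from the set.

6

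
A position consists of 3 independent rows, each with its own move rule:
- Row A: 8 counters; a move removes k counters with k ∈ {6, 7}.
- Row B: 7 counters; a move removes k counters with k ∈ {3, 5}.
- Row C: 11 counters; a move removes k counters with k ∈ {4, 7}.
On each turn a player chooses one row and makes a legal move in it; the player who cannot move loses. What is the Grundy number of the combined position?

Grundy values for row A (subtraction set {6, 7}):
g(0) = mex{} = 0
g(1) = mex{} = 0
g(2) = mex{} = 0
g(3) = mex{} = 0
g(4) = mex{} = 0
g(5) = mex{} = 0
g(6) = mex{0} = 1
g(7) = mex{0} = 1
g(8) = mex{0} = 1
So g(8) = 1.
Build the Grundy sequence for row B with g(k) = mex{g(k−s) : s ∈ {3, 5}, s ≤ k}:
k:     0  1  2  3  4  5  6  7
g(k):  0  0  0  1  1  1  2  2
So g(7) = 2.
Build the Grundy sequence for row C with g(k) = mex{g(k−s) : s ∈ {4, 7}, s ≤ k}:
k:     0  1  2  3  4  5  6  7  8  9 10 11
g(k):  0  0  0  0  1  1  1  1  2  2  2  0
So g(11) = 0.
The value of a disjunctive sum is the nim-sum of the parts.
Combined value = 1 ⊕ 2 ⊕ 0 = 3.

3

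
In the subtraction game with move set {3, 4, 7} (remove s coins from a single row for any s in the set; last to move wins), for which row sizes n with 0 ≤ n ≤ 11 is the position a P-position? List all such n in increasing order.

0, 1, 2, 10, 11

Grundy values for subtraction set {3, 4, 7}:
k:     0  1  2  3  4  5  6  7  8  9 10 11
g(k):  0  0  0  1  1  1  2  2  2  3  0  0
The P-positions (g = 0) in 0..11 are 0, 1, 2, 10, 11.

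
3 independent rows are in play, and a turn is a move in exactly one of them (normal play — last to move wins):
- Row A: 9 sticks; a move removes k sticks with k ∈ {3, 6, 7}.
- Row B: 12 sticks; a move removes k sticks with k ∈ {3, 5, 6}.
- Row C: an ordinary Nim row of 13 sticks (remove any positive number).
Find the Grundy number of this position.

15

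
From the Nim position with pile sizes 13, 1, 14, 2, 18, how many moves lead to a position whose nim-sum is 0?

1

Compute the nim-sum pairwise:
13 XOR 1 = 12
12 XOR 14 = 2
2 XOR 2 = 0
0 XOR 18 = 18
The overall nim-sum is X = 18. A pile of size p has a winning move iff p XOR X < p (reduce it to p XOR X).
  13: 13 XOR 18 = 31 ≥ 13 — no move.
  1: 1 XOR 18 = 19 ≥ 1 — no move.
  14: 14 XOR 18 = 28 ≥ 14 — no move.
  2: 2 XOR 18 = 16 ≥ 2 — no move.
  18: 18 XOR 18 = 0 < 18 — winning move (to 0).
That gives 1 winning move.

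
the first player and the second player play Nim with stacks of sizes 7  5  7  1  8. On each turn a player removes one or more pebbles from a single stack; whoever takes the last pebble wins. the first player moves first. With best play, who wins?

the first player wins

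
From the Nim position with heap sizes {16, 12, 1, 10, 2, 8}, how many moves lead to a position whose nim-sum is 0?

1

Nim-sum: 16 XOR 12 XOR 1 XOR 10 XOR 2 XOR 8 = 29.
The overall nim-sum is X = 29. A heap of size p has a winning move iff p XOR X < p (reduce it to p XOR X).
  16: 16 XOR 29 = 13 < 16 — winning move (to 13).
  12: 12 XOR 29 = 17 ≥ 12 — no move.
  1: 1 XOR 29 = 28 ≥ 1 — no move.
  10: 10 XOR 29 = 23 ≥ 10 — no move.
  2: 2 XOR 29 = 31 ≥ 2 — no move.
  8: 8 XOR 29 = 21 ≥ 8 — no move.
That gives 1 winning move.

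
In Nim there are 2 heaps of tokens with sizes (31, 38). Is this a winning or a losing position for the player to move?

Winning position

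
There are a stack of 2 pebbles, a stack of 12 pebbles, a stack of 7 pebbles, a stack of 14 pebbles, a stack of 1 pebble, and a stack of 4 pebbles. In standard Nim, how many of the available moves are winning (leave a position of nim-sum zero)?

3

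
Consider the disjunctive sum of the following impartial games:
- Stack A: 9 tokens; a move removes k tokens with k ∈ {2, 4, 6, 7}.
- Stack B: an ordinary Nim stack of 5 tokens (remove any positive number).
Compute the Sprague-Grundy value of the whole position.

For stack A, compute g(0), g(1), … with moves {2, 4, 6, 7}:
g(0) = mex{} = 0
g(1) = mex{} = 0
g(2) = mex{0} = 1
g(3) = mex{0} = 1
g(4) = mex{0,1} = 2
g(5) = mex{0,1} = 2
g(6) = mex{0,1,2} = 3
g(7) = mex{0,1,2} = 3
g(8) = mex{0,1,2,3} = 4
g(9) = mex{1,2,3} = 0
So g(9) = 0.
Stack B is a plain Nim stack of size 5, so its Grundy value is 5.
The value of a disjunctive sum is the nim-sum of the parts.
Combined value = 0 ⊕ 5 = 5.

5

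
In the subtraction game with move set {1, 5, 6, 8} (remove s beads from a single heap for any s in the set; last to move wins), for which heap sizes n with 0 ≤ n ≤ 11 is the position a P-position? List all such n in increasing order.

0, 2, 4, 11

Compute g(0), g(1), … for moves {1, 5, 6, 8}:
k:     0  1  2  3  4  5  6  7  8  9 10 11
g(k):  0  1  0  1  0  1  2  3  2  3  2  0
The P-positions (g = 0) in 0..11 are 0, 2, 4, 11.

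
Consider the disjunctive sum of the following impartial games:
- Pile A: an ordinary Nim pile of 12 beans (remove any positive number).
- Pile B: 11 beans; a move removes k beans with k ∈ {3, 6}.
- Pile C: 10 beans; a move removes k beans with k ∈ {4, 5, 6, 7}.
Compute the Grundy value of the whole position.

Pile A is a plain Nim pile of size 12, so its Grundy value is 12.
Build the Grundy sequence for pile B with g(k) = mex{g(k−s) : s ∈ {3, 6}, s ≤ k}:
g(0) = mex{} = 0
g(1) = mex{} = 0
g(2) = mex{} = 0
g(3) = mex{0} = 1
g(4) = mex{0} = 1
g(5) = mex{0} = 1
g(6) = mex{0,1} = 2
g(7) = mex{0,1} = 2
g(8) = mex{0,1} = 2
g(9) = mex{1,2} = 0
g(10) = mex{1,2} = 0
g(11) = mex{1,2} = 0
So g(11) = 0.
For pile C, compute g(0), g(1), … with moves {4, 5, 6, 7}:
k:     0  1  2  3  4  5  6  7  8  9 10
g(k):  0  0  0  0  1  1  1  1  2  2  2
So g(10) = 2.
The value of a disjunctive sum is the nim-sum of the parts.
Combined value = 12 XOR 0 XOR 2 = 14.

14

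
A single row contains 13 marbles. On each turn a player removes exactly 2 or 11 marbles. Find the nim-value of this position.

0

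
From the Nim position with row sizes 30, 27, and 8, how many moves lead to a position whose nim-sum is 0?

3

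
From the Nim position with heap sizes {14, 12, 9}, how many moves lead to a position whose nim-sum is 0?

3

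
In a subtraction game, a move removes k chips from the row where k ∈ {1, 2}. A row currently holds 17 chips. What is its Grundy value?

2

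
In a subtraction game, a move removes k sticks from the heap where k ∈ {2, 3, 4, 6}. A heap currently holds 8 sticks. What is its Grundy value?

Compute g(0), g(1), … for moves {2, 3, 4, 6}:
g(0) = mex{} = 0
g(1) = mex{} = 0
g(2) = mex{0} = 1
g(3) = mex{0} = 1
g(4) = mex{0,1} = 2
g(5) = mex{0,1} = 2
g(6) = mex{0,1,2} = 3
g(7) = mex{0,1,2} = 3
g(8) = mex{1,2,3} = 0
So g(8) = 0.

0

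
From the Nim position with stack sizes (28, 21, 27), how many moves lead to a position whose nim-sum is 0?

Nim-sum: 28 XOR 21 XOR 27 = 18.
The overall nim-sum is X = 18. A stack of size p has a winning move iff p XOR X < p (reduce it to p XOR X).
  28: 28 XOR 18 = 14 < 28 — winning move (to 14).
  21: 21 XOR 18 = 7 < 21 — winning move (to 7).
  27: 27 XOR 18 = 9 < 27 — winning move (to 9).
That gives 3 winning moves.

3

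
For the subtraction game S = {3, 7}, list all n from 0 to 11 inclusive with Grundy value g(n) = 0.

0, 1, 2, 6, 10, 11

Build the Grundy sequence with g(k) = mex{g(k−s) : s ∈ {3, 7}, s ≤ k}:
k:     0  1  2  3  4  5  6  7  8  9 10 11
g(k):  0  0  0  1  1  1  0  2  2  1  0  0
The P-positions (g = 0) in 0..11 are 0, 1, 2, 6, 10, 11.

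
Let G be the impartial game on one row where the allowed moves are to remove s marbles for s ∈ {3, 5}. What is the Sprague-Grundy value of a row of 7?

Build the Grundy sequence with g(k) = mex{g(k−s) : s ∈ {3, 5}, s ≤ k}:
k:     0  1  2  3  4  5  6  7
g(k):  0  0  0  1  1  1  2  2
So g(7) = 2.

2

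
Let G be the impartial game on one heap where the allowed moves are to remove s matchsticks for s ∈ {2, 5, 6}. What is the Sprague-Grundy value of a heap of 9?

2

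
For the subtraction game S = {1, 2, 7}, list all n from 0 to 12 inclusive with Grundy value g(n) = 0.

Build the Grundy sequence with g(k) = mex{g(k−s) : s ∈ {1, 2, 7}, s ≤ k}:
k:     0  1  2  3  4  5  6  7  8  9 10 11 12
g(k):  0  1  2  0  1  2  0  1  2  0  1  2  0
The P-positions (g = 0) in 0..12 are 0, 3, 6, 9, 12.

0, 3, 6, 9, 12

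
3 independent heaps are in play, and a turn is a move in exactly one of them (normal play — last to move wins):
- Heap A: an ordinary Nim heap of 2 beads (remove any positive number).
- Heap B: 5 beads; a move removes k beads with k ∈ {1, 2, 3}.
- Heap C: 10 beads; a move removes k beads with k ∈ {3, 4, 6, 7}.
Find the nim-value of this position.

3

Heap A is a plain Nim heap of size 2, so its Grundy value is 2.
For heap B, compute g(0), g(1), … with moves {1, 2, 3}:
g(0) = mex{} = 0
g(1) = mex{0} = 1
g(2) = mex{0,1} = 2
g(3) = mex{0,1,2} = 3
g(4) = mex{1,2,3} = 0
g(5) = mex{0,2,3} = 1
So g(5) = 1.
For heap C, compute g(0), g(1), … with moves {3, 4, 6, 7}:
g(0) = mex{} = 0
g(1) = mex{} = 0
g(2) = mex{} = 0
g(3) = mex{0} = 1
g(4) = mex{0} = 1
g(5) = mex{0} = 1
g(6) = mex{0,1} = 2
g(7) = mex{0,1} = 2
g(8) = mex{0,1} = 2
g(9) = mex{0,1,2} = 3
g(10) = mex{1,2} = 0
So g(10) = 0.
By the Sprague-Grundy theorem, the Grundy value of a sum of independent games is the XOR of the component values.
Combined value = 2 XOR 1 XOR 0 = 3.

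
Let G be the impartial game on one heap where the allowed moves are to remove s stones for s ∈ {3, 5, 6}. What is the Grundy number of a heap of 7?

Compute g(0), g(1), … for moves {3, 5, 6}:
k:     0  1  2  3  4  5  6  7
g(k):  0  0  0  1  1  1  2  2
So g(7) = 2.

2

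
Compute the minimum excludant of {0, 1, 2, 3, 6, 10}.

The values 0, 1, 2, 3 are all present; 4 is the first non-negative integer missing from the set.

4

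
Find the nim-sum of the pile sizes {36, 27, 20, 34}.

9

Compute the nim-sum pairwise:
36 ⊕ 27 = 63
63 ⊕ 20 = 43
43 ⊕ 34 = 9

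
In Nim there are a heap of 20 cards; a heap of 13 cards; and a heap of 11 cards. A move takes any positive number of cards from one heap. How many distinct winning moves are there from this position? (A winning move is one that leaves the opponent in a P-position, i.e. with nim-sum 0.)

1

Write each in binary and XOR column by column:
  10100  (20)
  01101  (13)
  01011  (11)
  -----
  10010  (18)
The overall nim-sum is X = 18. A heap of size p has a winning move iff p XOR X < p (reduce it to p XOR X).
  20: 20 XOR 18 = 6 < 20 — winning move (to 6).
  13: 13 XOR 18 = 31 ≥ 13 — no move.
  11: 11 XOR 18 = 25 ≥ 11 — no move.
That gives 1 winning move.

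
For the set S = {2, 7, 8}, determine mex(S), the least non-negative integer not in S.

0 is not in the set, so the mex is 0.

0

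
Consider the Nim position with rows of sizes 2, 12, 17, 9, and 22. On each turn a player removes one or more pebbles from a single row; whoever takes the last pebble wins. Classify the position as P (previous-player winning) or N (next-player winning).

P-position

Write each in binary and XOR column by column:
  00010  (2)
  01100  (12)
  10001  (17)
  01001  (9)
  10110  (22)
  -----
  00000  (0)
The nim-sum is 0, so this is a P-position: the player to move is in a losing position under optimal play.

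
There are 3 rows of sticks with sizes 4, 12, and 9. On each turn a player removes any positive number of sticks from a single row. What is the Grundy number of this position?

1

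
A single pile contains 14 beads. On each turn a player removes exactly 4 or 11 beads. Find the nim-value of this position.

Compute g(0), g(1), … for moves {4, 11}:
k:     0  1  2  3  4  5  6  7  8  9 10 11 12 13 14
g(k):  0  0  0  0  1  1  1  1  0  0  0  2  1  1  1
So g(14) = 1.

1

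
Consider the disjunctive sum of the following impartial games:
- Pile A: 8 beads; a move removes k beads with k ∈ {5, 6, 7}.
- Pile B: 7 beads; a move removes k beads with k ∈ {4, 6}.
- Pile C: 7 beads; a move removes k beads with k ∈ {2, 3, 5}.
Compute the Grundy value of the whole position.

For pile A, compute g(0), g(1), … with moves {5, 6, 7}:
g(0) = mex{} = 0
g(1) = mex{} = 0
g(2) = mex{} = 0
g(3) = mex{} = 0
g(4) = mex{} = 0
g(5) = mex{0} = 1
g(6) = mex{0} = 1
g(7) = mex{0} = 1
g(8) = mex{0} = 1
So g(8) = 1.
For pile B, compute g(0), g(1), … with moves {4, 6}:
k:     0  1  2  3  4  5  6  7
g(k):  0  0  0  0  1  1  1  1
So g(7) = 1.
Grundy values for pile C (subtraction set {2, 3, 5}):
g(0) = mex{} = 0
g(1) = mex{} = 0
g(2) = mex{0} = 1
g(3) = mex{0} = 1
g(4) = mex{0,1} = 2
g(5) = mex{0,1} = 2
g(6) = mex{0,1,2} = 3
g(7) = mex{1,2} = 0
So g(7) = 0.
The value of a disjunctive sum is the nim-sum of the parts.
Combined value = 1 XOR 1 XOR 0 = 0.

0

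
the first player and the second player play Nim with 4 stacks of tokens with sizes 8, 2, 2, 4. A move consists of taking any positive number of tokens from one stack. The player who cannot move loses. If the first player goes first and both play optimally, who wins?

Nim-sum: 8 ⊕ 2 ⊕ 2 ⊕ 4 = 12.
The nim-sum is 12 ≠ 0, so this is an N-position: the player to move can win; the first player has a winning move.

the first player wins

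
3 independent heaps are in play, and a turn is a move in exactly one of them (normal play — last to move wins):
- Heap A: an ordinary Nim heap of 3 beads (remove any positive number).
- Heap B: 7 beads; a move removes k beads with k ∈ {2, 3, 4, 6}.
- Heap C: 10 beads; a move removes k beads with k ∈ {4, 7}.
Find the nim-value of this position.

2

Heap A is a plain Nim heap of size 3, so its Grundy value is 3.
Build the Grundy sequence for heap B with g(k) = mex{g(k−s) : s ∈ {2, 3, 4, 6}, s ≤ k}:
k:     0  1  2  3  4  5  6  7
g(k):  0  0  1  1  2  2  3  3
So g(7) = 3.
Build the Grundy sequence for heap C with g(k) = mex{g(k−s) : s ∈ {4, 7}, s ≤ k}:
g(0) = mex{} = 0
g(1) = mex{} = 0
g(2) = mex{} = 0
g(3) = mex{} = 0
g(4) = mex{0} = 1
g(5) = mex{0} = 1
g(6) = mex{0} = 1
g(7) = mex{0} = 1
g(8) = mex{0,1} = 2
g(9) = mex{0,1} = 2
g(10) = mex{0,1} = 2
So g(10) = 2.
By the Sprague-Grundy theorem, the Grundy value of a sum of independent games is the XOR of the component values.
Combined value = 3 ⊕ 3 ⊕ 2 = 2.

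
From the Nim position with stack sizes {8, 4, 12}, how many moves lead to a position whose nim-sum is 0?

Compute the nim-sum pairwise:
8 XOR 4 = 12
12 XOR 12 = 0
The nim-sum is already 0, so every move leaves a nonzero nim-sum — there are no winning moves.

0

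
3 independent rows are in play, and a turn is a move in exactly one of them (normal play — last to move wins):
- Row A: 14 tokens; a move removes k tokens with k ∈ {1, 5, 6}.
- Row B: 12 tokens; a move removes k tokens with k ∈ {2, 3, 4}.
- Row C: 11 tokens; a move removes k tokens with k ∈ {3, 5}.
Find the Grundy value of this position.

0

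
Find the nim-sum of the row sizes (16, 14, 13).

Compute the nim-sum pairwise:
16 ^ 14 = 30
30 ^ 13 = 19

19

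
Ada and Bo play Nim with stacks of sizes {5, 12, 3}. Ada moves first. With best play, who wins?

Ada wins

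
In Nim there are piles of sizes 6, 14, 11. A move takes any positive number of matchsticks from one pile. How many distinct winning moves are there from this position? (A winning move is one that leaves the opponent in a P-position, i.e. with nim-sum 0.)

Nim-sum: 6 ^ 14 ^ 11 = 3.
The overall nim-sum is X = 3. A pile of size p has a winning move iff p XOR X < p (reduce it to p XOR X).
  6: 6 XOR 3 = 5 < 6 — winning move (to 5).
  14: 14 XOR 3 = 13 < 14 — winning move (to 13).
  11: 11 XOR 3 = 8 < 11 — winning move (to 8).
That gives 3 winning moves.

3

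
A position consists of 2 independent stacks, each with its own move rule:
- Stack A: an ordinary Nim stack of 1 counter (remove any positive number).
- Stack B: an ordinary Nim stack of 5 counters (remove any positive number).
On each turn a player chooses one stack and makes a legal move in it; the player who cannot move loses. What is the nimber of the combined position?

Stack A is a plain Nim stack of size 1, so its Grundy value is 1.
Stack B is a plain Nim stack of size 5, so its Grundy value is 5.
The value of a disjunctive sum is the nim-sum of the parts.
Combined value = 1 XOR 5 = 4.

4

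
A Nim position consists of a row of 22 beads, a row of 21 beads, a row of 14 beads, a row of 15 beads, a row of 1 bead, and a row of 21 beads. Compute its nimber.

Compute the nim-sum pairwise:
22 ^ 21 = 3
3 ^ 14 = 13
13 ^ 15 = 2
2 ^ 1 = 3
3 ^ 21 = 22

22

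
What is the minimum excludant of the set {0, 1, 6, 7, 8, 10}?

2

The values 0, 1 are all present; 2 is the first non-negative integer missing from the set.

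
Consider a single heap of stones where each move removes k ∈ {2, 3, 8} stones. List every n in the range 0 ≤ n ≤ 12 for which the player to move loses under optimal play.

0, 1, 5, 6, 10, 11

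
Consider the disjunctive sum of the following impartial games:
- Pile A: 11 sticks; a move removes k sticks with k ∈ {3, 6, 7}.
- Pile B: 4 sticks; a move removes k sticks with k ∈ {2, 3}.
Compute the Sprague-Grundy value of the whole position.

Build the Grundy sequence for pile A with g(k) = mex{g(k−s) : s ∈ {3, 6, 7}, s ≤ k}:
k:     0  1  2  3  4  5  6  7  8  9 10 11
g(k):  0  0  0  1  1  1  2  2  2  3  0  0
So g(11) = 0.
For pile B, compute g(0), g(1), … with moves {2, 3}:
k:     0  1  2  3  4
g(k):  0  0  1  1  2
So g(4) = 2.
By the Sprague-Grundy theorem, the Grundy value of a sum of independent games is the XOR of the component values.
Combined value = 0 ⊕ 2 = 2.

2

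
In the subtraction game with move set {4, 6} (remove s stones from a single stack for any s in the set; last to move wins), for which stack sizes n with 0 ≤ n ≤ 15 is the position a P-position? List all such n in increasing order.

0, 1, 2, 3, 10, 11, 12, 13

Build the Grundy sequence with g(k) = mex{g(k−s) : s ∈ {4, 6}, s ≤ k}:
k:     0  1  2  3  4  5  6  7  8  9 10 11 12 13 14 15
g(k):  0  0  0  0  1  1  1  1  2  2  0  0  0  0  1  1
The P-positions (g = 0) in 0..15 are 0, 1, 2, 3, 10, 11, 12, 13.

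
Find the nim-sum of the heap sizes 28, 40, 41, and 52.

Nim-sum: 28 XOR 40 XOR 41 XOR 52 = 41.

41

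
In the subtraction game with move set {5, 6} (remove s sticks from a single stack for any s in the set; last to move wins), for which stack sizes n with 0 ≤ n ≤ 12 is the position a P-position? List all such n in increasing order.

0, 1, 2, 3, 4, 11, 12

Grundy values for subtraction set {5, 6}:
g(0) = mex{} = 0
g(1) = mex{} = 0
g(2) = mex{} = 0
g(3) = mex{} = 0
g(4) = mex{} = 0
g(5) = mex{0} = 1
g(6) = mex{0} = 1
g(7) = mex{0} = 1
g(8) = mex{0} = 1
g(9) = mex{0} = 1
g(10) = mex{0,1} = 2
g(11) = mex{1} = 0
g(12) = mex{1} = 0
The P-positions (g = 0) in 0..12 are 0, 1, 2, 3, 4, 11, 12.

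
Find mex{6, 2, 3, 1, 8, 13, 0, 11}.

4

The values 0, 1, 2, 3 are all present; 4 is the first non-negative integer missing from the set.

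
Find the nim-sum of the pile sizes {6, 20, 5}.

Compute the nim-sum pairwise:
6 XOR 20 = 18
18 XOR 5 = 23

23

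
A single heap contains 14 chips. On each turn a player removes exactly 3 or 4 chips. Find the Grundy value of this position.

0

Grundy values for subtraction set {3, 4}:
g(0) = mex{} = 0
g(1) = mex{} = 0
g(2) = mex{} = 0
g(3) = mex{0} = 1
g(4) = mex{0} = 1
g(5) = mex{0} = 1
g(6) = mex{0,1} = 2
g(7) = mex{1} = 0
g(8) = mex{1} = 0
g(9) = mex{1,2} = 0
g(10) = mex{0,2} = 1
g(11) = mex{0} = 1
g(12) = mex{0} = 1
g(13) = mex{0,1} = 2
g(14) = mex{1} = 0
So g(14) = 0.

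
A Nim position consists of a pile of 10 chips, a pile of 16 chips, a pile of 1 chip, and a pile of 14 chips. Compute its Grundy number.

Write each in binary and XOR column by column:
  01010  (10)
  10000  (16)
  00001  (1)
  01110  (14)
  -----
  10101  (21)

21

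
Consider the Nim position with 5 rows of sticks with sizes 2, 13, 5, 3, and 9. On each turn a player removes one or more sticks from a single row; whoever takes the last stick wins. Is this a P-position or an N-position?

P-position

Nim-sum: 2 XOR 13 XOR 5 XOR 3 XOR 9 = 0.
The nim-sum is 0, so this is a P-position: the player to move is in a losing position under optimal play.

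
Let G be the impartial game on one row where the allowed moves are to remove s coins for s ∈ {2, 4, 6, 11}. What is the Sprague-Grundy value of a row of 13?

Compute g(0), g(1), … for moves {2, 4, 6, 11}:
k:     0  1  2  3  4  5  6  7  8  9 10 11 12 13
g(k):  0  0  1  1  2  2  3  3  0  0  1  1  2  2
So g(13) = 2.

2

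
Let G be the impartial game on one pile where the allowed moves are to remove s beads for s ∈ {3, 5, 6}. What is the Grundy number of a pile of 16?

Compute g(0), g(1), … for moves {3, 5, 6}:
k:     0  1  2  3  4  5  6  7  8  9 10 11 12 13 14 15 16
g(k):  0  0  0  1  1  1  2  2  2  0  0  0  1  1  1  2  2
So g(16) = 2.

2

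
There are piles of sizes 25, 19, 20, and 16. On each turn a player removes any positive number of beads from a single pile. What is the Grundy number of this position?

14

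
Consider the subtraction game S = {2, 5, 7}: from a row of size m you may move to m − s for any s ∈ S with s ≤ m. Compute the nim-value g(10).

0

Compute g(0), g(1), … for moves {2, 5, 7}:
k:     0  1  2  3  4  5  6  7  8  9 10
g(k):  0  0  1  1  0  2  1  3  2  2  0
So g(10) = 0.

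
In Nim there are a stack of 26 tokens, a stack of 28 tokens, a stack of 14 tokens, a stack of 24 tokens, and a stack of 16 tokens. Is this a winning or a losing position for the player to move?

Nim-sum: 26 XOR 28 XOR 14 XOR 24 XOR 16 = 0.
The nim-sum is 0, so this is a P-position: the player to move is in a losing position under optimal play.

Losing position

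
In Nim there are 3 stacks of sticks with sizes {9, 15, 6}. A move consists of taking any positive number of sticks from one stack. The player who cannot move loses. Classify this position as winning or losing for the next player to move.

In binary:
  1001  (9)
  1111  (15)
  0110  (6)
  ----
  0000  (0)
The nim-sum is 0, so this is a P-position: the player to move is in a losing position under optimal play.

Losing position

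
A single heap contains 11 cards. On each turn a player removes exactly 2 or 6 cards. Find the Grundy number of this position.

Build the Grundy sequence with g(k) = mex{g(k−s) : s ∈ {2, 6}, s ≤ k}:
k:     0  1  2  3  4  5  6  7  8  9 10 11
g(k):  0  0  1  1  0  0  1  1  0  0  1  1
So g(11) = 1.

1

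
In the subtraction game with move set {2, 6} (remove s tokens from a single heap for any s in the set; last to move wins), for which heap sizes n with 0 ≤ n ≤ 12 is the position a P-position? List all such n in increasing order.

0, 1, 4, 5, 8, 9, 12

Compute g(0), g(1), … for moves {2, 6}:
g(0) = mex{} = 0
g(1) = mex{} = 0
g(2) = mex{0} = 1
g(3) = mex{0} = 1
g(4) = mex{1} = 0
g(5) = mex{1} = 0
g(6) = mex{0} = 1
g(7) = mex{0} = 1
g(8) = mex{1} = 0
g(9) = mex{1} = 0
g(10) = mex{0} = 1
g(11) = mex{0} = 1
g(12) = mex{1} = 0
The P-positions (g = 0) in 0..12 are 0, 1, 4, 5, 8, 9, 12.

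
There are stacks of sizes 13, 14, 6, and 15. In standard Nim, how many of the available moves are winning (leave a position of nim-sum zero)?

3

Compute the nim-sum pairwise:
13 ^ 14 = 3
3 ^ 6 = 5
5 ^ 15 = 10
The overall nim-sum is X = 10. A stack of size p has a winning move iff p XOR X < p (reduce it to p XOR X).
  13: 13 XOR 10 = 7 < 13 — winning move (to 7).
  14: 14 XOR 10 = 4 < 14 — winning move (to 4).
  6: 6 XOR 10 = 12 ≥ 6 — no move.
  15: 15 XOR 10 = 5 < 15 — winning move (to 5).
That gives 3 winning moves.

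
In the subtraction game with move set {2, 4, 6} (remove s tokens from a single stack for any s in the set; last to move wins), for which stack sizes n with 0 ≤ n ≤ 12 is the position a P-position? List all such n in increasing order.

0, 1, 8, 9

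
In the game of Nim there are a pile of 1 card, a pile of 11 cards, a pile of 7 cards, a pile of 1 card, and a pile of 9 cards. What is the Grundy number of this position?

Nim-sum: 1 ^ 11 ^ 7 ^ 1 ^ 9 = 5.

5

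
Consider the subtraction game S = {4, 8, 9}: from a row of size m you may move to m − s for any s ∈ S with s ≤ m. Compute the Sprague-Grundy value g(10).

Build the Grundy sequence with g(k) = mex{g(k−s) : s ∈ {4, 8, 9}, s ≤ k}:
k:     0  1  2  3  4  5  6  7  8  9 10
g(k):  0  0  0  0  1  1  1  1  2  2  2
So g(10) = 2.

2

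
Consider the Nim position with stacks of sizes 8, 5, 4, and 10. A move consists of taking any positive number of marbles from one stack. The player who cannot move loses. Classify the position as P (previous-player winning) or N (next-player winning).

N-position

Bitwise XOR of the heap sizes:
  1000  (8)
  0101  (5)
  0100  (4)
  1010  (10)
  ----
  0011  (3)
The nim-sum is 3 ≠ 0, so this is an N-position: the player to move can win.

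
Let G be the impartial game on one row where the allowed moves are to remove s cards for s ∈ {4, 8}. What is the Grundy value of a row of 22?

Compute g(0), g(1), … for moves {4, 8}:
k:     0  1  2  3  4  5  6  7  8  9 10 11 12 13 14 15 16 17 18 19 20 21 22
g(k):  0  0  0  0  1  1  1  1  2  2  2  2  0  0  0  0  1  1  1  1  2  2  2
So g(22) = 2.

2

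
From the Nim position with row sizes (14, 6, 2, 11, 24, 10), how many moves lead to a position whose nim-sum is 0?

Bitwise XOR of the heap sizes:
  01110  (14)
  00110  (6)
  00010  (2)
  01011  (11)
  11000  (24)
  01010  (10)
  -----
  10011  (19)
The overall nim-sum is X = 19. A row of size p has a winning move iff p XOR X < p (reduce it to p XOR X).
  14: 14 XOR 19 = 29 ≥ 14 — no move.
  6: 6 XOR 19 = 21 ≥ 6 — no move.
  2: 2 XOR 19 = 17 ≥ 2 — no move.
  11: 11 XOR 19 = 24 ≥ 11 — no move.
  24: 24 XOR 19 = 11 < 24 — winning move (to 11).
  10: 10 XOR 19 = 25 ≥ 10 — no move.
That gives 1 winning move.

1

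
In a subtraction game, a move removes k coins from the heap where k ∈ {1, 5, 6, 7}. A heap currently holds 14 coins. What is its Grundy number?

Grundy values for subtraction set {1, 5, 6, 7}:
k:     0  1  2  3  4  5  6  7  8  9 10 11 12 13 14
g(k):  0  1  0  1  0  1  2  3  2  3  2  3  0  1  0
So g(14) = 0.

0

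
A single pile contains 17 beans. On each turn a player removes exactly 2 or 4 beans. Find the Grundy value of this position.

2

Build the Grundy sequence with g(k) = mex{g(k−s) : s ∈ {2, 4}, s ≤ k}:
k:     0  1  2  3  4  5  6  7  8  9 10 11 12 13 14 15 16 17
g(k):  0  0  1  1  2  2  0  0  1  1  2  2  0  0  1  1  2  2
So g(17) = 2.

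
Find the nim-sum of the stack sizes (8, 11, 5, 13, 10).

1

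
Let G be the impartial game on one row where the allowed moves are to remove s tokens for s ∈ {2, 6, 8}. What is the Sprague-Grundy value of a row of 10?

Build the Grundy sequence with g(k) = mex{g(k−s) : s ∈ {2, 6, 8}, s ≤ k}:
k:     0  1  2  3  4  5  6  7  8  9 10
g(k):  0  0  1  1  0  0  1  1  2  2  3
So g(10) = 3.

3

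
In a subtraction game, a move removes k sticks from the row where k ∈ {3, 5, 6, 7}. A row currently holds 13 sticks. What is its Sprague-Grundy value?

Grundy values for subtraction set {3, 5, 6, 7}:
g(0) = mex{} = 0
g(1) = mex{} = 0
g(2) = mex{} = 0
g(3) = mex{0} = 1
g(4) = mex{0} = 1
g(5) = mex{0} = 1
g(6) = mex{0,1} = 2
g(7) = mex{0,1} = 2
g(8) = mex{0,1} = 2
g(9) = mex{0,1,2} = 3
g(10) = mex{1,2} = 0
g(11) = mex{1,2} = 0
g(12) = mex{1,2,3} = 0
g(13) = mex{0,2} = 1
So g(13) = 1.

1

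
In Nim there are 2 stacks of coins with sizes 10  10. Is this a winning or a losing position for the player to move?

Nim-sum: 10 ⊕ 10 = 0.
The nim-sum is 0, so this is a P-position: the player to move is in a losing position under optimal play.

Losing position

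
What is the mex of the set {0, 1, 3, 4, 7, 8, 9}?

The values 0, 1 are all present; 2 is the first non-negative integer missing from the set.

2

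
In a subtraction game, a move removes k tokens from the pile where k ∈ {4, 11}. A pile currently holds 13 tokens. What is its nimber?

1

Compute g(0), g(1), … for moves {4, 11}:
g(0) = mex{} = 0
g(1) = mex{} = 0
g(2) = mex{} = 0
g(3) = mex{} = 0
g(4) = mex{0} = 1
g(5) = mex{0} = 1
g(6) = mex{0} = 1
g(7) = mex{0} = 1
g(8) = mex{1} = 0
g(9) = mex{1} = 0
g(10) = mex{1} = 0
g(11) = mex{0,1} = 2
g(12) = mex{0} = 1
g(13) = mex{0} = 1
So g(13) = 1.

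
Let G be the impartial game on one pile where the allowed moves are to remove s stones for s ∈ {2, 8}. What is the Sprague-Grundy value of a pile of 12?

Grundy values for subtraction set {2, 8}:
g(0) = mex{} = 0
g(1) = mex{} = 0
g(2) = mex{0} = 1
g(3) = mex{0} = 1
g(4) = mex{1} = 0
g(5) = mex{1} = 0
g(6) = mex{0} = 1
g(7) = mex{0} = 1
g(8) = mex{0,1} = 2
g(9) = mex{0,1} = 2
g(10) = mex{1,2} = 0
g(11) = mex{1,2} = 0
g(12) = mex{0} = 1
So g(12) = 1.

1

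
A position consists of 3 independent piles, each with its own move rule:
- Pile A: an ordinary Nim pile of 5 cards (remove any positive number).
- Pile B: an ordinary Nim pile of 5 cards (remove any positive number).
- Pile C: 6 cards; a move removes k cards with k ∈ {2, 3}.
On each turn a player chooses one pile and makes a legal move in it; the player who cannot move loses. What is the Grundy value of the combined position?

0

Pile A is a plain Nim pile of size 5, so its Grundy value is 5.
Pile B is a plain Nim pile of size 5, so its Grundy value is 5.
Grundy values for pile C (subtraction set {2, 3}):
g(0) = mex{} = 0
g(1) = mex{} = 0
g(2) = mex{0} = 1
g(3) = mex{0} = 1
g(4) = mex{0,1} = 2
g(5) = mex{1} = 0
g(6) = mex{1,2} = 0
So g(6) = 0.
The value of a disjunctive sum is the nim-sum of the parts.
Combined value = 5 ⊕ 5 ⊕ 0 = 0.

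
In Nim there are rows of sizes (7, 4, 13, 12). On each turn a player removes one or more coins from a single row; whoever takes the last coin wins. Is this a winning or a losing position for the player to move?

Winning position

Write each in binary and XOR column by column:
  0111  (7)
  0100  (4)
  1101  (13)
  1100  (12)
  ----
  0010  (2)
The nim-sum is 2 ≠ 0, so this is an N-position: the player to move can win.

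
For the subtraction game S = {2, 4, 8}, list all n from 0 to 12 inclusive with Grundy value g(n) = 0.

0, 1, 6, 7, 12

Build the Grundy sequence with g(k) = mex{g(k−s) : s ∈ {2, 4, 8}, s ≤ k}:
k:     0  1  2  3  4  5  6  7  8  9 10 11 12
g(k):  0  0  1  1  2  2  0  0  1  1  2  2  0
The P-positions (g = 0) in 0..12 are 0, 1, 6, 7, 12.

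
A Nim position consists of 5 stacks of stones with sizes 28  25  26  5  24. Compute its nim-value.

2

Bitwise XOR of the heap sizes:
  11100  (28)
  11001  (25)
  11010  (26)
  00101  (5)
  11000  (24)
  -----
  00010  (2)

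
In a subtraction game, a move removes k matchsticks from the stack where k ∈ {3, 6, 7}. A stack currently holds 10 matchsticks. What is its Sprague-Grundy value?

0

Build the Grundy sequence with g(k) = mex{g(k−s) : s ∈ {3, 6, 7}, s ≤ k}:
g(0) = mex{} = 0
g(1) = mex{} = 0
g(2) = mex{} = 0
g(3) = mex{0} = 1
g(4) = mex{0} = 1
g(5) = mex{0} = 1
g(6) = mex{0,1} = 2
g(7) = mex{0,1} = 2
g(8) = mex{0,1} = 2
g(9) = mex{0,1,2} = 3
g(10) = mex{1,2} = 0
So g(10) = 0.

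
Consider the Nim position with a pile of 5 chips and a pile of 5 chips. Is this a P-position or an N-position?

P-position

Compute the nim-sum pairwise:
5 ^ 5 = 0
The nim-sum is 0, so this is a P-position: the player to move is in a losing position under optimal play.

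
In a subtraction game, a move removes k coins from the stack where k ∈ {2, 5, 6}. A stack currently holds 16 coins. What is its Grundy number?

2

Grundy values for subtraction set {2, 5, 6}:
k:     0  1  2  3  4  5  6  7  8  9 10 11 12 13 14 15 16
g(k):  0  0  1  1  0  2  1  3  0  2  1  0  0  1  1  0  2
So g(16) = 2.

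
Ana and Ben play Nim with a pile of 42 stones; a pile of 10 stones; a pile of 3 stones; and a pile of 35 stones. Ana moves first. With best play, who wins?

Ben wins

Bitwise XOR of the heap sizes:
  101010  (42)
  001010  (10)
  000011  (3)
  100011  (35)
  ------
  000000  (0)
The nim-sum is 0, so this is a P-position: the player to move is in a losing position under optimal play; Ana is about to move from it and so loses — Ben wins.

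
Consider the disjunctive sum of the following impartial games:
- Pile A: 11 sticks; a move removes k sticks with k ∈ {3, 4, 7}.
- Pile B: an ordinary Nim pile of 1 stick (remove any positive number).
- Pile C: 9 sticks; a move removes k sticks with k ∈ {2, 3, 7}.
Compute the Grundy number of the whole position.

3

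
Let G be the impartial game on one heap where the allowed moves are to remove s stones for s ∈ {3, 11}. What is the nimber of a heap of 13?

Build the Grundy sequence with g(k) = mex{g(k−s) : s ∈ {3, 11}, s ≤ k}:
k:     0  1  2  3  4  5  6  7  8  9 10 11 12 13
g(k):  0  0  0  1  1  1  0  0  0  1  1  1  2  2
So g(13) = 2.

2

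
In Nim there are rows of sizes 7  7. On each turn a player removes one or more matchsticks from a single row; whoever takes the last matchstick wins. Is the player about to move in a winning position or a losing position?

Compute the nim-sum pairwise:
7 XOR 7 = 0
The nim-sum is 0, so this is a P-position: the player to move is in a losing position under optimal play.

Losing position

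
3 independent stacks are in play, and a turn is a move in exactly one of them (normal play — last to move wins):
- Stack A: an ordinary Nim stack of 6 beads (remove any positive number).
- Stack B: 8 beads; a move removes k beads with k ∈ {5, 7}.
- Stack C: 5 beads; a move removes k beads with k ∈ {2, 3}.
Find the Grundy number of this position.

7

Stack A is a plain Nim stack of size 6, so its Grundy value is 6.
For stack B, compute g(0), g(1), … with moves {5, 7}:
k:     0  1  2  3  4  5  6  7  8
g(k):  0  0  0  0  0  1  1  1  1
So g(8) = 1.
For stack C, compute g(0), g(1), … with moves {2, 3}:
g(0) = mex{} = 0
g(1) = mex{} = 0
g(2) = mex{0} = 1
g(3) = mex{0} = 1
g(4) = mex{0,1} = 2
g(5) = mex{1} = 0
So g(5) = 0.
By the Sprague-Grundy theorem, the Grundy value of a sum of independent games is the XOR of the component values.
Combined value = 6 ⊕ 1 ⊕ 0 = 7.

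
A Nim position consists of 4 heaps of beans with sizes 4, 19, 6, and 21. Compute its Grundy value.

4

Compute the nim-sum pairwise:
4 XOR 19 = 23
23 XOR 6 = 17
17 XOR 21 = 4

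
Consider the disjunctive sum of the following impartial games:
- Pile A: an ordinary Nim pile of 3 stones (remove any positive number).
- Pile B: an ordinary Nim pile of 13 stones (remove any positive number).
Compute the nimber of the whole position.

14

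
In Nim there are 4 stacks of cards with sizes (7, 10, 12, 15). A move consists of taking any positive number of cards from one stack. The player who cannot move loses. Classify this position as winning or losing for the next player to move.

Winning position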